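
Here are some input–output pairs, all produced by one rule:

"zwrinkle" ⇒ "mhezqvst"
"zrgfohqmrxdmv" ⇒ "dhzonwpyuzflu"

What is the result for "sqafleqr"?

What's happening: shift every letter 8 places forward in the alphabet (wrapping around), then move the last character to the front.
For "sqafleqr", step one produces "ayintmyz"; step two turns that into "zayintmy".

zayintmy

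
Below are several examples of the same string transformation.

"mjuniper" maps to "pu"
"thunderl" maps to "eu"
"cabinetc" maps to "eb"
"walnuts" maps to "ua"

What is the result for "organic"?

Looking at the pairs, the operation is to reverse the string, then keep one character in every 3, starting at position 3 (positions 3rd, 6th, 9th, ...).
Applying both steps to "organic": "cinagro", then "nr".

nr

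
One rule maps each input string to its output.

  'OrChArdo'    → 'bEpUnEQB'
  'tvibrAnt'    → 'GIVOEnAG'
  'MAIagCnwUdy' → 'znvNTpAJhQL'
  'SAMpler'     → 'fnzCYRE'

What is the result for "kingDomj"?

Rule — shift every letter 13 places forward in the alphabet (wrapping around) — i.e. ROT13, then flip the case of every letter.
Doing the same to "kingDomj": "XVATqBZW".

XVATqBZW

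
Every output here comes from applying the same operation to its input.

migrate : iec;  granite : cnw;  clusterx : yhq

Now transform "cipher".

The transformation: shift every letter 4 places backward in the alphabet (wrapping around), then keep only the first 3 characters.
Working it through for "cipher": intermediate "yeldan", final "yel".

yel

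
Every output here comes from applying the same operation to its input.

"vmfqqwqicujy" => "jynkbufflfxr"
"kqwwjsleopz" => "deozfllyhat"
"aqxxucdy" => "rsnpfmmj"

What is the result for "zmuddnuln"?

jacobjssc

What's happening: move the last 3 characters to the front (rotate right by 3), then shift every letter 11 places backward in the alphabet (wrapping around).
"zmuddnuln" → "ulnzmuddn" → "jacobjssc".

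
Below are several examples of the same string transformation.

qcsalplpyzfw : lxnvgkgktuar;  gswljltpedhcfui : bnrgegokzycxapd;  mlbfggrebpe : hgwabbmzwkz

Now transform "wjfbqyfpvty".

reawltakqot

In each case the input is transformed by: shift every letter 5 places backward in the alphabet (wrapping around).
So "wjfbqyfpvty" becomes "reawltakqot".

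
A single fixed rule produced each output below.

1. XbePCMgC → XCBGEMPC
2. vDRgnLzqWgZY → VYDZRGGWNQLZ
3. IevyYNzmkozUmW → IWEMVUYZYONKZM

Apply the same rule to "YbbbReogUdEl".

Looking at the pairs, the operation is to take characters alternately from the front and the back (1st, last, 2nd, 2nd-last, ...), then convert every letter to uppercase.
"YbbbReogUdEl" → "YlbEbdbURgeo" → "YLBEBDBURGEO".
(Check on "vDRgnLzqWgZY": → "vYDZRggWnqLz" → "VYDZRGGWNQLZ" ✓)

YLBEBDBURGEO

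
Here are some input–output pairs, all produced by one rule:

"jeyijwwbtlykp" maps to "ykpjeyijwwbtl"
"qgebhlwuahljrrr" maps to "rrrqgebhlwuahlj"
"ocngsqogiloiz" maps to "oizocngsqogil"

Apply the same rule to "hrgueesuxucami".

In each case the input is transformed by: move the last 3 characters to the front (rotate right by 3).
On "hrgueesuxucami" that produces "amihrgueesuxuc".

amihrgueesuxuc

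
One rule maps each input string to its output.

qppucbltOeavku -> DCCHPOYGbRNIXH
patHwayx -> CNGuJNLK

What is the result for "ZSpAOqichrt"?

Looking at the pairs, the operation is to flip the case of every letter, then shift every letter 13 places forward in the alphabet (wrapping around) — i.e. ROT13.
Starting from "ZSpAOqichrt": after the first operation, "zsPaoQICHRT"; after the second, "mfCnbDVPUEG".
(Check on "qppucbltOeavku": → "QPPUCBLToEAVKU" → "DCCHPOYGbRNIXH" ✓)

mfCnbDVPUEG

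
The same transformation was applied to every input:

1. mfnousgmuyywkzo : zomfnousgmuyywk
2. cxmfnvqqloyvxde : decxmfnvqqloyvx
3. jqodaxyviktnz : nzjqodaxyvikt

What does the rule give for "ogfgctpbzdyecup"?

Each output is the input with this applied: move the last 2 characters to the front (rotate right by 2).
So "ogfgctpbzdyecup" becomes "upogfgctpbzdyec".

upogfgctpbzdyec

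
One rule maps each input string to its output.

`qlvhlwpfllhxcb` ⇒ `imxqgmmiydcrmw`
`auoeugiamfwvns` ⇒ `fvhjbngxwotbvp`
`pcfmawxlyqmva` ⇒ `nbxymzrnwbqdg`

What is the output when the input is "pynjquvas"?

The transformation: shift every letter 1 place forward in the alphabet (wrapping around), then move the first 3 characters to the end (rotate left by 3).
For "pynjquvas", step one produces "qzokrvwbt"; step two turns that into "krvwbtqzo".
(Check on "auoeugiamfwvns": → "bvpfvhjbngxwot" → "fvhjbngxwotbvp" ✓)

krvwbtqzo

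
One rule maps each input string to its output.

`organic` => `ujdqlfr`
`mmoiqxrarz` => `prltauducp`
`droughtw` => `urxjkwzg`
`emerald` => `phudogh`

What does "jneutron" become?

qhxwurqm

The rule is to move the first character to the end, then shift every letter 3 places forward in the alphabet (wrapping around).
Doing the same to "jneutron": "qhxwurqm".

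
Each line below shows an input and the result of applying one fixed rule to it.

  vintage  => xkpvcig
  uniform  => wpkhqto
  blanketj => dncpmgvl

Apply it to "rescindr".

In each case the input is transformed by: shift every letter 2 places forward in the alphabet (wrapping around).
"rescindr" → "tguekpft".

tguekpft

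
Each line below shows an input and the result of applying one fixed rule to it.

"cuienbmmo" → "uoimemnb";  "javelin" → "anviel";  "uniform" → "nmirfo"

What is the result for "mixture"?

iexrtu

Each output is the input with this applied: delete the first character, then take characters alternately from the front and the back (1st, last, 2nd, 2nd-last, ...).
On "mixture" that produces "iexrtu".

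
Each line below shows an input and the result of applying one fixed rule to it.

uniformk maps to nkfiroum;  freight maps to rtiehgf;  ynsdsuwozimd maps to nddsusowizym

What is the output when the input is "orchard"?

rdhcrao

The rule is to swap the first and last characters, then swap each adjacent pair of characters (1↔2, 3↔4, ...).
Working it through for "orchard": intermediate "drcharo", final "rdhcrao".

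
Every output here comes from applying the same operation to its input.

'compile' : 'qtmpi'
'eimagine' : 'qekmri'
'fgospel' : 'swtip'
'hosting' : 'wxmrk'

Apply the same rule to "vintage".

The transformation: shift every letter 4 places forward in the alphabet (wrapping around), then delete the first 2 characters.
For "vintage", step one produces "zmrxeki"; step two turns that into "rxeki".

rxeki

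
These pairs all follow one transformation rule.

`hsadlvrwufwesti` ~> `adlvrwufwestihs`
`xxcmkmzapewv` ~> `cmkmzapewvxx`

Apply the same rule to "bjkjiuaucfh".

kjiuaucfhbj

Rule — move the first 2 characters to the end (rotate left by 2).
"bjkjiuaucfh" → "kjiuaucfhbj".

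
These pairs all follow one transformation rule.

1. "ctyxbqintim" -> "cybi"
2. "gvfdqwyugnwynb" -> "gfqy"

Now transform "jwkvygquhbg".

jkyq

The pattern: keep every other character starting from the first (positions 1st, 3rd, 5th, ...), then keep only the first 4 characters.
For "jwkvygquhbg", step one produces "jkyqhg"; step two turns that into "jkyq".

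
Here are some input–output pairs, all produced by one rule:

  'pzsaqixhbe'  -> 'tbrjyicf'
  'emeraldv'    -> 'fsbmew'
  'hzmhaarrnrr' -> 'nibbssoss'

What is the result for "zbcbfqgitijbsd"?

dcgrhjujkcte

The transformation: delete the first 2 characters, then shift every letter 1 place forward in the alphabet (wrapping around).
Applying both steps to "zbcbfqgitijbsd": "cbfqgitijbsd", then "dcgrhjujkcte".
(Check on "pzsaqixhbe": → "saqixhbe" → "tbrjyicf" ✓)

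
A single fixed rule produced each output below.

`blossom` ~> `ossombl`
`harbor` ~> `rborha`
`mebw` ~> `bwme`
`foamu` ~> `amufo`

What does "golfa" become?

Looking at the pairs, the operation is to move the first 2 characters to the end (rotate left by 2).
"golfa" → "lfago".

lfago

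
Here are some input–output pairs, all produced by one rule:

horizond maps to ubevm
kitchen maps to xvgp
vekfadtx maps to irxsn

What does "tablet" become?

gno

In each case the input is transformed by: shift every letter 13 places forward in the alphabet (wrapping around) — i.e. ROT13, then delete the last 3 characters.
Applying both steps to "tablet": "gnoyrg", then "gno".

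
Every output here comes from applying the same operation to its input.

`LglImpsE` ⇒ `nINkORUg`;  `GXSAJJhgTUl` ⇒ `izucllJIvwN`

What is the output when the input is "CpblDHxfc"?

eRDNfjZHE

The transformation: shift every letter 2 places forward in the alphabet (wrapping around), then flip the case of every letter.
"CpblDHxfc" → "ErdnFJzhe" → "eRDNfjZHE".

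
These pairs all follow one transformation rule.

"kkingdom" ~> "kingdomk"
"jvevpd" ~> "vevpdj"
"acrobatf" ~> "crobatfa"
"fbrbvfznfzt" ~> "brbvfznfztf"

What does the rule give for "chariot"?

Rule — move the first character to the end.
On "chariot" that produces "hariotc".

hariotc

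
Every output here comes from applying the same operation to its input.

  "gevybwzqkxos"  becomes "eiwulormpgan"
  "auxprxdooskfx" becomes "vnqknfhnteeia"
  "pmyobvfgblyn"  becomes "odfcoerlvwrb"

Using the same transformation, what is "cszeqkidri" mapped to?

Rule — shift every letter 10 places backward in the alphabet (wrapping around), then move the last 2 characters to the front (rotate right by 2).
Starting from "cszeqkidri": after the first operation, "sipugaythy"; after the second, "hysipugayt".
(Check on "gevybwzqkxos": → "wulormpganei" → "eiwulormpgan" ✓)

hysipugayt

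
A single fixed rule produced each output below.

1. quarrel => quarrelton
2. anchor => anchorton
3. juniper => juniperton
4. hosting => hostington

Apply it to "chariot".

chariotton

The pattern: append "ton".
For "chariot" the result is "chariotton".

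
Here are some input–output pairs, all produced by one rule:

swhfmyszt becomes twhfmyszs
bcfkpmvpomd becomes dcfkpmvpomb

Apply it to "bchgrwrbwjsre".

In each case the input is transformed by: swap the first and last characters.
Doing the same to "bchgrwrbwjsre": "echgrwrbwjsrb".

echgrwrbwjsrb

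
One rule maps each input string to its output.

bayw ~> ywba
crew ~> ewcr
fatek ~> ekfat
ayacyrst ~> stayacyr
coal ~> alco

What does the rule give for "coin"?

In each case the input is transformed by: move the last 2 characters to the front (rotate right by 2).
So "coin" becomes "inco".

inco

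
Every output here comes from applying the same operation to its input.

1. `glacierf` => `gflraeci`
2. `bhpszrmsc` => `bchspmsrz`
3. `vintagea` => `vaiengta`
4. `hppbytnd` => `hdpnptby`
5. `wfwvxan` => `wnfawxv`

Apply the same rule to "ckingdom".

cmkoidng

The pattern: take characters alternately from the front and the back (1st, last, 2nd, 2nd-last, ...).
For "ckingdom" the result is "cmkoidng".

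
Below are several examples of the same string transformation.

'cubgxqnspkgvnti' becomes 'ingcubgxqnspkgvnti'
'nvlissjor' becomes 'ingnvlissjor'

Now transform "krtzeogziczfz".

Each output is the input with this applied: prepend "ing".
For "krtzeogziczfz" the result is "ingkrtzeogziczfz".

ingkrtzeogziczfz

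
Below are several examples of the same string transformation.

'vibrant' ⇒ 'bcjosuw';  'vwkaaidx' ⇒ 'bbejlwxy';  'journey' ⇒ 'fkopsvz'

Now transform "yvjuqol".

Each output is the input with this applied: shift every letter 1 place forward in the alphabet (wrapping around), then sort the characters into alphabetical order.
"yvjuqol" → "zwkvrpm" → "kmprvwz".

kmprvwz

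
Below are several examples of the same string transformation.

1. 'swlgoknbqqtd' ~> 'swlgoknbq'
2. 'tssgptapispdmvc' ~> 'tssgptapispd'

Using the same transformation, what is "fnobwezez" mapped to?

Rule — delete the last 3 characters.
On "fnobwezez" that produces "fnobwe".

fnobwe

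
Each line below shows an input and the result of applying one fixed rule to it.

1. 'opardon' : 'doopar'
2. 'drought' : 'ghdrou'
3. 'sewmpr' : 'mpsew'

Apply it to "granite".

itgran

Each output is the input with this applied: delete the last character, then move the last 2 characters to the front (rotate right by 2).
On "granite": the first step gives "granit", and the second then gives "itgran".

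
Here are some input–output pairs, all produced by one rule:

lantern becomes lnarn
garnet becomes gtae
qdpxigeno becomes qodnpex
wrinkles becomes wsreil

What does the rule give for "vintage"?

veign

Looking at the pairs, the operation is to take characters alternately from the front and the back (1st, last, 2nd, 2nd-last, ...), then delete the last 2 characters.
On "vintage": the first step gives "veignat", and the second then gives "veign".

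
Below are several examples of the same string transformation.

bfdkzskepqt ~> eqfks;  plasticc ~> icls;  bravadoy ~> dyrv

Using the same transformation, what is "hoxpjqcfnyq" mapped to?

Looking at the pairs, the operation is to keep every other character starting from the second (positions 2nd, 4th, 6th, ...), then move the last 2 characters to the front (rotate right by 2).
"hoxpjqcfnyq" → "fyopq".

fyopq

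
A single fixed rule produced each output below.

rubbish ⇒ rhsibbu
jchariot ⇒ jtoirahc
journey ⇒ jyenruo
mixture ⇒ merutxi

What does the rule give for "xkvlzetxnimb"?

xbminxtezlvk

What's happening: reverse the string, then move the last character to the front.
Applying both steps to "xkvlzetxnimb": "bminxtezlvkx", then "xbminxtezlvk".
(Check on "mixture": → "erutxim" → "merutxi" ✓)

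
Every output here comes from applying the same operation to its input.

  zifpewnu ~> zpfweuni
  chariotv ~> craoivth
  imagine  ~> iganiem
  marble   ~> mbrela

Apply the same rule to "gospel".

Rule — swap each adjacent pair of characters (1↔2, 3↔4, ...), then move the first character to the end.
Starting from "gospel": after the first operation, "ogpsle"; after the second, "gpsleo".

gpsleo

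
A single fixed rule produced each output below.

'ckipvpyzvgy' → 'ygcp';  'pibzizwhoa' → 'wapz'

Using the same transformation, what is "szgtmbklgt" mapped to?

ktst

The transformation: keep one character in every 3, starting at position 1 (positions 1st, 4th, 7th, ...), then swap the front and back halves of the string.
Applying that to "szgtmbklgt" gives "ktst".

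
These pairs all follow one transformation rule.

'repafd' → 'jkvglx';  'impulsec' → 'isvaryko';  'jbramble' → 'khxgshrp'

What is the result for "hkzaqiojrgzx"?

In each case the input is transformed by: shift every letter 6 places forward in the alphabet (wrapping around), then swap the first and last characters.
"hkzaqiojrgzx" → "nqfgwoupxmfd" → "dqfgwoupxmfn".

dqfgwoupxmfn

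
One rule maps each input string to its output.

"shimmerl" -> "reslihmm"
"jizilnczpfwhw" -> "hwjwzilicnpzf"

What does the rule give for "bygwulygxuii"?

Looking at the pairs, the operation is to move the last 3 characters to the front (rotate right by 3), then swap each adjacent pair of characters (1↔2, 3↔4, ...).
"bygwulygxuii" → "uiibygwulygx" → "iubigyuwylxg".

iubigyuwylxg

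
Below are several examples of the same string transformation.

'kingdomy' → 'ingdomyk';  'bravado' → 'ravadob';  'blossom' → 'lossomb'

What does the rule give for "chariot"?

hariotc

The pattern: move the first character to the end.
Doing the same to "chariot": "hariotc".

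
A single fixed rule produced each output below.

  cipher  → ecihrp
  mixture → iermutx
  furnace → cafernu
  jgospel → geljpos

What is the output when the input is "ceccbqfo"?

cbccfeqo

The rule is to sort the characters into alphabetical order, then swap each adjacent pair of characters (1↔2, 3↔4, ...).
For "ceccbqfo" the result is "cbccfeqo".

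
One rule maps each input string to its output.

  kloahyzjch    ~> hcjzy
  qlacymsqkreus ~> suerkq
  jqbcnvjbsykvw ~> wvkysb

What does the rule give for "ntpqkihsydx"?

The pattern: take characters alternately from the front and the back (1st, last, 2nd, 2nd-last, ...), then keep every other character starting from the second (positions 2nd, 4th, 6th, ...).
Working it through for "ntpqkihsydx": intermediate "nxtdpyqskhi", final "xdysh".

xdysh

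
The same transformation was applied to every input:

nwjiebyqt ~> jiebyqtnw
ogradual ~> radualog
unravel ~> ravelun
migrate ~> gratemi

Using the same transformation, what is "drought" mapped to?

oughtdr

In each case the input is transformed by: move the first 2 characters to the end (rotate left by 2).
Doing the same to "drought": "oughtdr".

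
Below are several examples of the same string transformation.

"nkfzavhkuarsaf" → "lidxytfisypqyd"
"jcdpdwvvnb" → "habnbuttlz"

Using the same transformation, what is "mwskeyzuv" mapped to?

Looking at the pairs, the operation is to shift every letter 2 places backward in the alphabet (wrapping around).
So "mwskeyzuv" becomes "kuqicwxst".

kuqicwxst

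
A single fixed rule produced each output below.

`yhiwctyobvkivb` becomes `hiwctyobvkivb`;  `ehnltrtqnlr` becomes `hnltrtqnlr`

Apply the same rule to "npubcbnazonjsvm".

pubcbnazonjsvm

Each output is the input with this applied: delete the first character.
Doing the same to "npubcbnazonjsvm": "pubcbnazonjsvm".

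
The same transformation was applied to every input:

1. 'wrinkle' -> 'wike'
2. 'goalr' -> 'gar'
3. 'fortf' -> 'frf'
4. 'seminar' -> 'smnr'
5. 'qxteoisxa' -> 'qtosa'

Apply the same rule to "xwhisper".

Looking at the pairs, the operation is to keep every other character starting from the first (positions 1st, 3rd, 5th, ...).
Doing the same to "xwhisper": "xhse".

xhse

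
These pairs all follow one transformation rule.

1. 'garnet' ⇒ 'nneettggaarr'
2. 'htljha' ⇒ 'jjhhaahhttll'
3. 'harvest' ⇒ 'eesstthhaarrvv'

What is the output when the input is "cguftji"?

ttjjiiccgguuff

The transformation: move the last 3 characters to the front (rotate right by 3), then double every character.
Working it through for "cguftji": intermediate "tjicguf", final "ttjjiiccgguuff".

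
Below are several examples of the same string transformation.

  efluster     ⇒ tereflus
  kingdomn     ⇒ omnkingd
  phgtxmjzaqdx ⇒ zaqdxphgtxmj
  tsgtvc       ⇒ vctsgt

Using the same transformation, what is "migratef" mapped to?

The pattern: move the first character to the end, then swap the front and back halves of the string.
Working it through for "migratef": intermediate "igratefm", final "tefmigra".

tefmigra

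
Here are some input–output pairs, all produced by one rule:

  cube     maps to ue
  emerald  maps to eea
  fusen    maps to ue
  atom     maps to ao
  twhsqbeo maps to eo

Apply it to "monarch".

oa

Each output is the input with this applied: keep only the vowels.
On "monarch" that produces "oa".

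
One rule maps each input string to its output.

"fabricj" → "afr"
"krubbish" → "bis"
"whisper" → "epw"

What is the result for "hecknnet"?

Rule — sort the characters into alphabetical order, then keep one character in every 3, starting at position 1 (positions 1st, 4th, 7th, ...).
On "hecknnet" that produces "chn".

chn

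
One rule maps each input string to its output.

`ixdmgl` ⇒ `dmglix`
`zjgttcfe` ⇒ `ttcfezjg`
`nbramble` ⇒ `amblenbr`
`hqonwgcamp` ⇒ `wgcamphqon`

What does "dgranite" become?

anitedgr

Looking at the pairs, the operation is to move the last character to the front, then swap the front and back halves of the string.
Starting from "dgranite": after the first operation, "edgranit"; after the second, "anitedgr".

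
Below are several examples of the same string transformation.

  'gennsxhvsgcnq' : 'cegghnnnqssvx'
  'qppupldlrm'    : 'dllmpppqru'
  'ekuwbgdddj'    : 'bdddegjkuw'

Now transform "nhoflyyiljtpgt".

The pattern: sort the characters into alphabetical order.
For "nhoflyyiljtpgt" the result is "fghijllnopttyy".

fghijllnopttyy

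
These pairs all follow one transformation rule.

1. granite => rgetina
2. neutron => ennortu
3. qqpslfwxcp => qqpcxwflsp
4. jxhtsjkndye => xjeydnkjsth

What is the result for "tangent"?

attnegn

The transformation: reverse the string, then move the last 2 characters to the front (rotate right by 2).
So "tangent" becomes "attnegn".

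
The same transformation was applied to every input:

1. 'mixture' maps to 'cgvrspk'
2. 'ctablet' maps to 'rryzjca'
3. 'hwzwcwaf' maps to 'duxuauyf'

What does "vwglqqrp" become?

nuejoopt

In each case the input is transformed by: shift every letter 2 places backward in the alphabet (wrapping around), then swap the first and last characters.
Working it through for "vwglqqrp": intermediate "tuejoopn", final "nuejoopt".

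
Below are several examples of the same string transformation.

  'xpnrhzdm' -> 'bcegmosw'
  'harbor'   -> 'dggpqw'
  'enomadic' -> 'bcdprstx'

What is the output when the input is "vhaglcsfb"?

Looking at the pairs, the operation is to shift every letter 11 places backward in the alphabet (wrapping around), then sort the characters into alphabetical order.
Working it through for "vhaglcsfb": intermediate "kwpvarhuq", final "ahkpqruvw".

ahkpqruvw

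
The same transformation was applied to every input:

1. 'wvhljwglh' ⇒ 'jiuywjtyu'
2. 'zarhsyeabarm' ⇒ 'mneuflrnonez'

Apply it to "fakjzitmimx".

snxwmvgzvzk

The pattern: shift every letter 13 places forward in the alphabet (wrapping around) — i.e. ROT13.
For "fakjzitmimx" the result is "snxwmvgzvzk".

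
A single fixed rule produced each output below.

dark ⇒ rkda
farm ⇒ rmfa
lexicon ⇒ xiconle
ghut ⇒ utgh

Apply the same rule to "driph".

iphdr

In each case the input is transformed by: move the first 2 characters to the end (rotate left by 2).
"driph" → "iphdr".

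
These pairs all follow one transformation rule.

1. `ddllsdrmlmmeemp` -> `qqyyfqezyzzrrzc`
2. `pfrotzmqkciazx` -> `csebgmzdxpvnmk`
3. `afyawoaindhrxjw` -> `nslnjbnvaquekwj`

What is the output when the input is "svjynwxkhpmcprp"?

fiwlajkxuczpcec

What's happening: shift every letter 13 places forward in the alphabet (wrapping around) — i.e. ROT13.
On "svjynwxkhpmcprp" that produces "fiwlajkxuczpcec".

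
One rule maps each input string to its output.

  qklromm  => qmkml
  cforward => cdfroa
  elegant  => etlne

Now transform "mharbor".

mrhoa

What's happening: take characters alternately from the front and the back (1st, last, 2nd, 2nd-last, ...), then delete the last 2 characters.
Applying both steps to "mharbor": "mrhoabr", then "mrhoa".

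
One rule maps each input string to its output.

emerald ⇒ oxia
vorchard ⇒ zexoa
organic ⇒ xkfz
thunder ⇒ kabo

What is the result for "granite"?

What's happening: delete the first 3 characters, then shift every letter 3 places backward in the alphabet (wrapping around).
Applying that to "granite" gives "kfqb".

kfqb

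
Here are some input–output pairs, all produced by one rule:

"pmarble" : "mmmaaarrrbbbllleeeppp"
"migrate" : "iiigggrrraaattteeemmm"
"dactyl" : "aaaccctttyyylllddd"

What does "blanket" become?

What's happening: move the first character to the end, then repeat every character 3 times.
For "blanket", step one produces "lanketb"; step two turns that into "lllaaannnkkkeeetttbbb".

lllaaannnkkkeeetttbbb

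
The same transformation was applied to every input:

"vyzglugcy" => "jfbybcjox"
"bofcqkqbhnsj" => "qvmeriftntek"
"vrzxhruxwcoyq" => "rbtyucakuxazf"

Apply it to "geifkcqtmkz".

pncjhlinftw

What's happening: move the last 3 characters to the front (rotate right by 3), then shift every letter 3 places forward in the alphabet (wrapping around).
For "geifkcqtmkz" the result is "pncjhlinftw".
(Check on "vrzxhruxwcoyq": → "oyqvrzxhruxwc" → "rbtyucakuxazf" ✓)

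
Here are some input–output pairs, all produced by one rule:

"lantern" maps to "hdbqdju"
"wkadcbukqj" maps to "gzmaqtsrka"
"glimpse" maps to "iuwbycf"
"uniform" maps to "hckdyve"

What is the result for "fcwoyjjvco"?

Looking at the pairs, the operation is to move the last 2 characters to the front (rotate right by 2), then shift every letter 10 places backward in the alphabet (wrapping around).
Starting from "fcwoyjjvco": after the first operation, "cofcwoyjjv"; after the second, "sevsmeozzl".

sevsmeozzl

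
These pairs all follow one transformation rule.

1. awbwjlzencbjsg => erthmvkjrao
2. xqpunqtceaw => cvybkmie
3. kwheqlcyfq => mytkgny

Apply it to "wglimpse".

quxam

Looking at the pairs, the operation is to shift every letter 8 places forward in the alphabet (wrapping around), then delete the first 3 characters.
Starting from "wglimpse": after the first operation, "eotquxam"; after the second, "quxam".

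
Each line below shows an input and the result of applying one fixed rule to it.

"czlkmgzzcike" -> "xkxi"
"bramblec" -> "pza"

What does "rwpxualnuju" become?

Each output is the input with this applied: shift every letter 2 places backward in the alphabet (wrapping around), then keep one character in every 3, starting at position 2 (positions 2nd, 5th, 8th, ...).
"rwpxualnuju" → "punvsyjlshs" → "usls".

usls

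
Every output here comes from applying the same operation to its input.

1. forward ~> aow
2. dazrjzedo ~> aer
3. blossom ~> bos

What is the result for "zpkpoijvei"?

The pattern: sort the characters into alphabetical order, then keep one character in every 3, starting at position 1 (positions 1st, 4th, 7th, ...).
Doing the same to "zpkpoijvei": "ejpz".

ejpz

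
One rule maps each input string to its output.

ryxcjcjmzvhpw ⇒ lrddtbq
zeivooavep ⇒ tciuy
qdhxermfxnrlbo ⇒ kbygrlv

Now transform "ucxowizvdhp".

The transformation: shift every letter 6 places backward in the alphabet (wrapping around), then keep every other character starting from the first (positions 1st, 3rd, 5th, ...).
Applying both steps to "ucxowizvdhp": "owriqctpxbj", then "orqtxj".

orqtxj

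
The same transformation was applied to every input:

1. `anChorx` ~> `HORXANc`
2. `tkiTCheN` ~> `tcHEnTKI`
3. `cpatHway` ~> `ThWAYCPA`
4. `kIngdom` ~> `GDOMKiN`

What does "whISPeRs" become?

spErSWHi

In each case the input is transformed by: flip the case of every letter, then move the first 3 characters to the end (rotate left by 3).
Working it through for "whISPeRs": intermediate "WHispErS", final "spErSWHi".
(Check on "tkiTCheN": → "TKItcHEn" → "tcHEnTKI" ✓)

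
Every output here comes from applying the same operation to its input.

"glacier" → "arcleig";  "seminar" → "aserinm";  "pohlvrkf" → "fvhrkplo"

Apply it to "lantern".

The transformation: sort the characters into alphabetical order, then take characters alternately from the front and the back (1st, last, 2nd, 2nd-last, ...).
Starting from "lantern": after the first operation, "aelnnrt"; after the second, "aterlnn".

aterlnn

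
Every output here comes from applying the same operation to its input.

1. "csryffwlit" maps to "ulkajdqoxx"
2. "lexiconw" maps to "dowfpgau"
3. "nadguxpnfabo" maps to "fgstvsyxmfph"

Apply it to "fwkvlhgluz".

The pattern: take characters alternately from the front and the back (1st, last, 2nd, 2nd-last, ...), then shift every letter 8 places backward in the alphabet (wrapping around).
Working it through for "fwkvlhgluz": intermediate "fzwuklvglh", final "xromcdnydz".

xromcdnydz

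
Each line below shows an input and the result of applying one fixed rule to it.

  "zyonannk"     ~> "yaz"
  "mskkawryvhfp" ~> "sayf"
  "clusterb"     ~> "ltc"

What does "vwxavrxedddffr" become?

wvedv

In each case the input is transformed by: swap the first and last characters, then keep one character in every 3, starting at position 2 (positions 2nd, 5th, 8th, ...).
For "vwxavrxedddffr", step one produces "rwxavrxedddffv"; step two turns that into "wvedv".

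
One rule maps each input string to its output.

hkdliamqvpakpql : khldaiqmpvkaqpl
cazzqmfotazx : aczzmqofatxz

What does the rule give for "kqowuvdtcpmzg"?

qkwovutdpczmg

Each output is the input with this applied: swap each adjacent pair of characters (1↔2, 3↔4, ...).
On "kqowuvdtcpmzg" that produces "qkwovutdpczmg".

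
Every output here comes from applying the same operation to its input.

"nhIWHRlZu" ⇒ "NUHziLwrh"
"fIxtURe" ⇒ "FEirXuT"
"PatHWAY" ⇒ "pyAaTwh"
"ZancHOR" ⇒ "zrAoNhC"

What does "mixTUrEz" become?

In each case the input is transformed by: flip the case of every letter, then take characters alternately from the front and the back (1st, last, 2nd, 2nd-last, ...).
So "mixTUrEz" becomes "MZIeXRtu".

MZIeXRtu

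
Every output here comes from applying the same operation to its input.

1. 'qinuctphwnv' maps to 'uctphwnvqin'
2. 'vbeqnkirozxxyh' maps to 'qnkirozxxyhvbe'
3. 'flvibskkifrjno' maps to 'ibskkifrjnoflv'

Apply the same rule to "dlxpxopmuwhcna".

pxopmuwhcnadlx

In each case the input is transformed by: move the first 3 characters to the end (rotate left by 3).
"dlxpxopmuwhcna" → "pxopmuwhcnadlx".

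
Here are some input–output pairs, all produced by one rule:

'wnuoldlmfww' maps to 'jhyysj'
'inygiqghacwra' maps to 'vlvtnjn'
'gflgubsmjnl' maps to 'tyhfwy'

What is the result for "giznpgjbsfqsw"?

tmcwfdj

Rule — keep every other character starting from the first (positions 1st, 3rd, 5th, ...), then shift every letter 13 places forward in the alphabet (wrapping around) — i.e. ROT13.
On "giznpgjbsfqsw": the first step gives "gzpjsqw", and the second then gives "tmcwfdj".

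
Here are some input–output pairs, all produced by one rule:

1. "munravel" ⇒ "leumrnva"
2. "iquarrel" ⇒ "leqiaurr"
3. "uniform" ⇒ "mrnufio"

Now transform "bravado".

The transformation: move the last 2 characters to the front (rotate right by 2), then swap each adjacent pair of characters (1↔2, 3↔4, ...).
On "bravado": the first step gives "dobrava", and the second then gives "odrbvaa".

odrbvaa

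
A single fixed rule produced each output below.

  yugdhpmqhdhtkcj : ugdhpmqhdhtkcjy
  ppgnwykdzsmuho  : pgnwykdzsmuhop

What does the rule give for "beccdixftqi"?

eccdixftqib

Each output is the input with this applied: move the first character to the end.
On "beccdixftqi" that produces "eccdixftqib".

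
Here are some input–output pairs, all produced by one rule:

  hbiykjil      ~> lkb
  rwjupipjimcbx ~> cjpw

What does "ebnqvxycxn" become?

What's happening: keep one character in every 3, starting at position 2 (positions 2nd, 5th, 8th, ...), then reverse the string.
Doing the same to "ebnqvxycxn": "cvb".

cvb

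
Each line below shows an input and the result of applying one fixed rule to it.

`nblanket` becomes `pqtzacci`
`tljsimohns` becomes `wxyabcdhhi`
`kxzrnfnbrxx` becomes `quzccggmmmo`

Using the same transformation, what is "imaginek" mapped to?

ptvxxzbc

The pattern: sort the characters into alphabetical order, then shift every letter 11 places backward in the alphabet (wrapping around).
On "imaginek": the first step gives "aegiikmn", and the second then gives "ptvxxzbc".
(Check on "tljsimohns": → "hijlmnosst" → "wxyabcdhhi" ✓)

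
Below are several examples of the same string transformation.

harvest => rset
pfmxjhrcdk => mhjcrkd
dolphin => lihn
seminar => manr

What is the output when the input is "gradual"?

Rule — swap each adjacent pair of characters (1↔2, 3↔4, ...), then delete the first 3 characters.
Starting from "gradual": after the first operation, "rgdaaul"; after the second, "aaul".

aaul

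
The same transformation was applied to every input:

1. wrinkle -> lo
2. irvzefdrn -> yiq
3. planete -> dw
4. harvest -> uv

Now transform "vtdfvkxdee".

gnh

What's happening: shift every letter 3 places forward in the alphabet (wrapping around), then keep one character in every 3, starting at position 3 (positions 3rd, 6th, 9th, ...).
Starting from "vtdfvkxdee": after the first operation, "ywgiynaghh"; after the second, "gnh".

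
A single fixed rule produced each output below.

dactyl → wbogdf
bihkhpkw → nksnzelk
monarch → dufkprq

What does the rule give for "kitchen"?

The pattern: move the first 3 characters to the end (rotate left by 3), then shift every letter 3 places forward in the alphabet (wrapping around).
Working it through for "kitchen": intermediate "chenkit", final "fkhqnlw".

fkhqnlw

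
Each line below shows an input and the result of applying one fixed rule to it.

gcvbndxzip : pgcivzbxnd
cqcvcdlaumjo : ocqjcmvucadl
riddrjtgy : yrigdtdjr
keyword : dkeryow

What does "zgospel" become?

The pattern: swap the first and last characters, then take characters alternately from the front and the back (1st, last, 2nd, 2nd-last, ...).
On "zgospel" that produces "lzgeops".

lzgeops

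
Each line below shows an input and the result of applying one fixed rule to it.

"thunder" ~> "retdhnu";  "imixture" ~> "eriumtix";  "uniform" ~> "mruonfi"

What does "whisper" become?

rewphsi

What's happening: move the last character to the front, then take characters alternately from the front and the back (1st, last, 2nd, 2nd-last, ...).
On "whisper": the first step gives "rwhispe", and the second then gives "rewphsi".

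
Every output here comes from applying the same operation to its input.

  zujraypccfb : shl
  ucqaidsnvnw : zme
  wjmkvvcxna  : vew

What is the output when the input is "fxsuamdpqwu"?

bvz

In each case the input is transformed by: keep one character in every 3, starting at position 3 (positions 3rd, 6th, 9th, ...), then shift every letter 9 places forward in the alphabet (wrapping around).
Working it through for "fxsuamdpqwu": intermediate "smq", final "bvz".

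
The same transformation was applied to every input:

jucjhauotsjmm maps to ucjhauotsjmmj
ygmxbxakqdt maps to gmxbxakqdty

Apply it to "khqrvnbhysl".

Each output is the input with this applied: move the first character to the end.
Doing the same to "khqrvnbhysl": "hqrvnbhyslk".

hqrvnbhyslk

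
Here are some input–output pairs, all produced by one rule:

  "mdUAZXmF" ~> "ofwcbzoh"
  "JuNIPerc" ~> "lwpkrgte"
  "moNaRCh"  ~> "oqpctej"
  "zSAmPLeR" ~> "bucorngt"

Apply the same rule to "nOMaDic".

pqocfke

Looking at the pairs, the operation is to shift every letter 2 places forward in the alphabet (wrapping around), then convert every letter to lowercase.
On "nOMaDic": the first step gives "pQOcFke", and the second then gives "pqocfke".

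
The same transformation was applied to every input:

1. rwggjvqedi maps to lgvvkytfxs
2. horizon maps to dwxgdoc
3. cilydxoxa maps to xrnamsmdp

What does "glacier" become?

avrptxg

The pattern: shift every letter 11 places backward in the alphabet (wrapping around), then swap each adjacent pair of characters (1↔2, 3↔4, ...).
Starting from "glacier": after the first operation, "vaprxtg"; after the second, "avrptxg".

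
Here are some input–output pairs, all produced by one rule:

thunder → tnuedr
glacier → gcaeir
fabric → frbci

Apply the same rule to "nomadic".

What's happening: swap each adjacent pair of characters (1↔2, 3↔4, ...), then delete the first character.
For "nomadic", step one produces "onamidc"; step two turns that into "namidc".

namidc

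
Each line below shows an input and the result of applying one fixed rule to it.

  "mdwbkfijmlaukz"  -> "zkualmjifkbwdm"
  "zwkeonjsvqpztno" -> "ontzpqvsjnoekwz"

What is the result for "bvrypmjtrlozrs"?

What's happening: reverse the string.
So "bvrypmjtrlozrs" becomes "srzolrtjmpyrvb".

srzolrtjmpyrvb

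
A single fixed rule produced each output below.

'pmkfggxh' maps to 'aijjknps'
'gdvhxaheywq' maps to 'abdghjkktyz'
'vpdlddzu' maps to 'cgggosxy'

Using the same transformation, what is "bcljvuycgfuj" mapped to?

Rule — shift every letter 3 places forward in the alphabet (wrapping around), then sort the characters into alphabetical order.
On "bcljvuycgfuj": the first step gives "efomyxbfjixm", and the second then gives "beffijmmoxxy".

beffijmmoxxy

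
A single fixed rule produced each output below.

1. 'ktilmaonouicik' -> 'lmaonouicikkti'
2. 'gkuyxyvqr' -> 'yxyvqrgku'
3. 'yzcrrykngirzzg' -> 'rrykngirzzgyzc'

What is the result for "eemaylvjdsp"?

aylvjdspeem

Rule — move the first 3 characters to the end (rotate left by 3).
Doing the same to "eemaylvjdsp": "aylvjdspeem".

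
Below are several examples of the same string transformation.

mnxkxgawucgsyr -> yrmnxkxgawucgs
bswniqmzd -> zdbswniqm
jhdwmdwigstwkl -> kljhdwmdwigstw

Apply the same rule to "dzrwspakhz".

hzdzrwspak

The rule is to move the last 2 characters to the front (rotate right by 2).
Doing the same to "dzrwspakhz": "hzdzrwspak".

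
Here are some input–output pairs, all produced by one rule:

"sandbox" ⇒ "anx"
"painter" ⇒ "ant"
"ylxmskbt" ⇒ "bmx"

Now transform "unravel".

Looking at the pairs, the operation is to sort the characters into alphabetical order, then keep one character in every 3, starting at position 1 (positions 1st, 4th, 7th, ...).
On "unravel": the first step gives "aelnruv", and the second then gives "anv".

anv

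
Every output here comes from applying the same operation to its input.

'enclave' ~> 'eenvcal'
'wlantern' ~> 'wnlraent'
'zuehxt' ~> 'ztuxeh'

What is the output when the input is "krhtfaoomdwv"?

The pattern: take characters alternately from the front and the back (1st, last, 2nd, 2nd-last, ...).
Doing the same to "krhtfaoomdwv": "kvrwhdtmfoao".

kvrwhdtmfoao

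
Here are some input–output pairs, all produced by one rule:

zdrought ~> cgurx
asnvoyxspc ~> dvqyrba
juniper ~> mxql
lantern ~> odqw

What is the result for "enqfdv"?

The pattern: delete the last 3 characters, then shift every letter 3 places forward in the alphabet (wrapping around).
"enqfdv" → "enq" → "hqt".

hqt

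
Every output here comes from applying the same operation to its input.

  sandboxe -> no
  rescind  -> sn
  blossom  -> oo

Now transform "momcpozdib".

moi

In each case the input is transformed by: keep one character in every 3, starting at position 3 (positions 3rd, 6th, 9th, ...).
Applying that to "momcpozdib" gives "moi".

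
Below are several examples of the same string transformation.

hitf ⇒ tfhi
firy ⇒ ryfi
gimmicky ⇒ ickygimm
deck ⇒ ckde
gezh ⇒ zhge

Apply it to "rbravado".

vadorbra

Looking at the pairs, the operation is to swap the front and back halves of the string.
"rbravado" → "vadorbra".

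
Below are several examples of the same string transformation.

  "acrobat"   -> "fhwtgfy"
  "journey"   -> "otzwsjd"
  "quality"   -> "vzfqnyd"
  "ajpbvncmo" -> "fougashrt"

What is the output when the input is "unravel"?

The transformation: shift every letter 5 places forward in the alphabet (wrapping around).
So "unravel" becomes "zswfajq".

zswfajq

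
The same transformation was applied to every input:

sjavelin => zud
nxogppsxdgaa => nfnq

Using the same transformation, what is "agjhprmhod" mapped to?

wfx

The transformation: shift every letter 10 places backward in the alphabet (wrapping around), then keep one character in every 3, starting at position 2 (positions 2nd, 5th, 8th, ...).
"agjhprmhod" → "wfx".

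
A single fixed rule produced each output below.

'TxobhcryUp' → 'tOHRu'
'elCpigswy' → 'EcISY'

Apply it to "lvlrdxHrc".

In each case the input is transformed by: keep every other character starting from the first (positions 1st, 3rd, 5th, ...), then flip the case of every letter.
Working it through for "lvlrdxHrc": intermediate "lldHc", final "LLDhC".

LLDhC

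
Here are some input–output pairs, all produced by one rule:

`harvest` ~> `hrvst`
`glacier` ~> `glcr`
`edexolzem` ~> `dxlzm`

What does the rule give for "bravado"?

brvd

The rule is to remove every vowel.
Applying that to "bravado" gives "brvd".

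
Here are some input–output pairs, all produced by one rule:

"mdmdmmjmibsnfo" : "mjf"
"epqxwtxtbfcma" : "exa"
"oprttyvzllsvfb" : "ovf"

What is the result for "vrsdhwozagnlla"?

Looking at the pairs, the operation is to keep every other character starting from the first (positions 1st, 3rd, 5th, ...), then keep one character in every 3, starting at position 1 (positions 1st, 4th, 7th, ...).
For "vrsdhwozagnlla", step one produces "vshoanl"; step two turns that into "vol".

vol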